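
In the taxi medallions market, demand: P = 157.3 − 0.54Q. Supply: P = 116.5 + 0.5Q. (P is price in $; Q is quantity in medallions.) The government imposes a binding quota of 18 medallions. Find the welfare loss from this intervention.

$234.39

Competitive equilibrium: 157.3 − 0.54Q = 116.5 + 0.5Q → Q* = 39.2308, P* = 136.1154.
At Q = 18: demand price = 157.3 − 0.54·18 = 147.58; supply price = 116.5 + 0.5·18 = 125.5.
ΔQ = 39.2308 − 18 = 21.2308; wedge = 147.58 − 125.5 = 22.08.
Deadweight loss = ½ × 21.2308 × 22.08 = $234.39.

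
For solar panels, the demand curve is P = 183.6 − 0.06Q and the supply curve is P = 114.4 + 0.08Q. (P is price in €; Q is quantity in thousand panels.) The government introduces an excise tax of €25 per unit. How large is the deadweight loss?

€2232.14 thousand

Competitive equilibrium: 183.6 − 0.06Q = 114.4 + 0.08Q → Q* = 494.2857, P* = 153.9429.
With the tax, the buyer price exceeds the seller price by 25: (183.6 − 0.06Q) − (114.4 + 0.08Q) = 25 → Q' = 315.7143.
ΔQ = 494.2857 − 315.7143 = 178.5714; the wedge equals the tax, 25.
The triangle = ½ × 178.5714 × 25 = €2232.14 thousand.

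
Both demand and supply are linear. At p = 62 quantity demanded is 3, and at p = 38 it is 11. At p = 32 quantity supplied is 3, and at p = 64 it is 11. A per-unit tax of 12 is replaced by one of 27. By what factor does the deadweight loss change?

5.0625

Demand slope = (38 − 62)/(11 − 3) = −3, so p = 71 − 3q.
Supply slope = (64 − 32)/(11 − 3) = 4, so p = 20 + 4q.
Competitive equilibrium: 71 − 3q = 20 + 4q → q* = 7.2857, p* = 49.1429.
For a per-unit tax t: Δq = t/7, so DWL = ½·t·(t/7) = t²/14.
At t = 12: DWL = 10.286. At t = 27: DWL = 52.071.
Ratio = (27/12)² = 5.0625.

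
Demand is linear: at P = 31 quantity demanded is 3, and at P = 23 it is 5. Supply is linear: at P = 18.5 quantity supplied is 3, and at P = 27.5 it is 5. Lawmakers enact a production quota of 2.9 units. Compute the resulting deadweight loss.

10.48

Demand slope = (23 − 31)/(5 − 3) = −4, so P = 43 − 4Q.
Supply slope = (27.5 − 18.5)/(5 − 3) = 4.5, so P = 5 + 4.5Q.
Competitive equilibrium: 43 − 4Q = 5 + 4.5Q → Q* = 4.4706, P* = 25.1176.
At Q = 2.9: demand price = 43 − 4·2.9 = 31.4; supply price = 5 + 4.5·2.9 = 18.05.
ΔQ = 4.4706 − 2.9 = 1.5706; wedge = 31.4 − 18.05 = 13.35.
Welfare loss = ½ × 1.5706 × 13.35 = 10.48.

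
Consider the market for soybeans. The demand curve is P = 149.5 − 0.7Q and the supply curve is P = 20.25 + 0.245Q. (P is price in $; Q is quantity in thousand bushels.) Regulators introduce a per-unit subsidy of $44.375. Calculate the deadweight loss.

Competitive equilibrium: 149.5 − 0.7Q = 20.25 + 0.245Q → Q* = 136.7725, P* = 53.7593.
The subsidy lowers effective supply by 44.375: P = 0.245Q − 24.125.
New quantity: 149.5 − 0.7Q = 0.245Q − 24.125 → Q' = 183.7302.
Overproduction ΔQ = 183.7302 − 136.7725 = 46.9577; wedge = subsidy = 44.375.
Welfare loss = ½ × 46.9577 × 44.375 = $1041.87 thousand.

$1041.87 thousand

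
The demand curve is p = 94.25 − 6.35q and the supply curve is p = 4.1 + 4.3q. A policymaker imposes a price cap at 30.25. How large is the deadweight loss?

30.25

Competitive equilibrium: 94.25 − 6.35q = 4.1 + 4.3q → q* = 8.4648, p* = 40.4986.
At the ceiling p = 30.25, quantity supplied = (30.25 − 4.1)/4.3 = 6.0814.
Willingness to pay at q' = 6.0814: 94.25 − 6.35·6.0814 = 55.6331.
Δq = 8.4648 − 6.0814 = 2.3834; wedge = 55.6331 − 30.25 = 25.3831.
Deadweight loss = ½ × 2.3834 × 25.3831 = 30.25.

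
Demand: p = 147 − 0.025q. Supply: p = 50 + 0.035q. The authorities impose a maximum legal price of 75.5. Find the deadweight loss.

Competitive equilibrium: 147 − 0.025q = 50 + 0.035q → q* = 1616.6667, p* = 106.5833.
At the ceiling p = 75.5, quantity supplied = (75.5 − 50)/0.035 = 728.5714.
Willingness to pay at q' = 728.5714: 147 − 0.025·728.5714 = 128.7857.
Δq = 1616.6667 − 728.5714 = 888.0953; wedge = 128.7857 − 75.5 = 53.2857.
Welfare loss = ½ × 888.0953 × 53.2857 = 23661.39.

23661.39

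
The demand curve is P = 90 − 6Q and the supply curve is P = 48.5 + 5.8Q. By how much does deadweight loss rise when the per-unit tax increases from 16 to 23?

Competitive equilibrium: 90 − 6Q = 48.5 + 5.8Q → Q* = 3.5169, P* = 68.8983.
For a per-unit tax t: ΔQ = t/11.8, so DWL = ½·t·(t/11.8) = t²/23.6.
At t = 16: DWL = 10.847. At t = 23: DWL = 22.415.
Increase = 22.415 − 10.847 = 11.57.

11.57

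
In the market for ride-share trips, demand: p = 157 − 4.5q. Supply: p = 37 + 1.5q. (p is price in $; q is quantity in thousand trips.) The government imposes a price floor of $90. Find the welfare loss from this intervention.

Competitive equilibrium: 157 − 4.5q = 37 + 1.5q → q* = 20, p* = 67.
At the floor p = 90, quantity demanded = (157 − 90)/4.5 = 14.8889.
Sellers' marginal cost at q' = 14.8889: 37 + 1.5·14.8889 = 59.3334.
Δq = 20 − 14.8889 = 5.1111; wedge = 90 − 59.3334 = 30.6666.
DWL = ½ × 5.1111 × 30.6666 = $78.37 thousand.

$78.37 thousand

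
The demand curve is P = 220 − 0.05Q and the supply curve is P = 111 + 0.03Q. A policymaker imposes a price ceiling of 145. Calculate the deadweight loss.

2100.69

Competitive equilibrium: 220 − 0.05Q = 111 + 0.03Q → Q* = 1362.5, P* = 151.875.
At the ceiling P = 145, quantity supplied = (145 − 111)/0.03 = 1133.3333.
Willingness to pay at Q' = 1133.3333: 220 − 0.05·1133.3333 = 163.3333.
ΔQ = 1362.5 − 1133.3333 = 229.1667; wedge = 163.3333 − 145 = 18.3333.
DWL = ½ × 229.1667 × 18.3333 = 2100.69.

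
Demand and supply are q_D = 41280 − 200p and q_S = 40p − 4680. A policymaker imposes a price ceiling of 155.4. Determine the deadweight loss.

In inverse form: demand p = 206.4 − 0.005q, supply p = 117 + 0.025q.
Competitive equilibrium: 206.4 − 0.005q = 117 + 0.025q → q* = 2980, p* = 191.5.
At the ceiling p = 155.4, quantity supplied = (155.4 − 117)/0.025 = 1536.
Willingness to pay at q' = 1536: 206.4 − 0.005·1536 = 198.72.
Δq = 2980 − 1536 = 1444; wedge = 198.72 − 155.4 = 43.32.
Deadweight loss = ½ × 1444 × 43.32 = 31277.04.

31277.04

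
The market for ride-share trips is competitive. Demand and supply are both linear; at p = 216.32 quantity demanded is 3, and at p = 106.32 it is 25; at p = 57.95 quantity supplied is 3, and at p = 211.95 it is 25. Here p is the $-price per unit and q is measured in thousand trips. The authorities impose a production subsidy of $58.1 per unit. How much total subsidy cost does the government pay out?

Demand slope = (106.32 − 216.32)/(25 − 3) = −5, so p = 231.32 − 5q.
Supply slope = (211.95 − 57.95)/(25 − 3) = 7, so p = 36.95 + 7q.
Competitive equilibrium: 231.32 − 5q = 36.95 + 7q → q* = 16.1975, p* = 150.3325.
The subsidy lowers effective supply by 58.1: p = 7q − 21.15.
New quantity: 231.32 − 5q = 7q − 21.15 → q' = 21.0392.
Total subsidy cost = 58.1 × 21.0392 = $1222.38 thousand.

$1222.38 thousand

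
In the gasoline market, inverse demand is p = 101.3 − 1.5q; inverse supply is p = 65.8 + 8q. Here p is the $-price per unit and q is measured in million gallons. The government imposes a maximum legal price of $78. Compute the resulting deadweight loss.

$23.24 million

Competitive equilibrium: 101.3 − 1.5q = 65.8 + 8q → q* = 3.7368, p* = 95.6947.
At the ceiling p = 78, quantity supplied = (78 − 65.8)/8 = 1.525.
Willingness to pay at q' = 1.525: 101.3 − 1.5·1.525 = 99.0125.
Δq = 3.7368 − 1.525 = 2.2118; wedge = 99.0125 − 78 = 21.0125.
The triangle = ½ × 2.2118 × 21.0125 = $23.24 million.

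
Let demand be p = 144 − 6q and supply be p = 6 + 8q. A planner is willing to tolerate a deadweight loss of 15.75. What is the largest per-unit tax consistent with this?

21

Competitive equilibrium: 144 − 6q = 6 + 8q → q* = 9.8571, p* = 84.8571.
A tax t gives Δq = t/14 and wedge t, so DWL = t²/28.
t²/28 = 15.75 → t² = 441 → t = 21.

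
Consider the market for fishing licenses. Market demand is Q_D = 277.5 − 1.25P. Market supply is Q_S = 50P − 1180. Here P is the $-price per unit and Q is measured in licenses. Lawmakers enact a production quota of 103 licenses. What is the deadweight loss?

$7916.05

In inverse form: demand P = 222 − 0.8Q, supply P = 23.6 + 0.02Q.
Competitive equilibrium: 222 − 0.8Q = 23.6 + 0.02Q → Q* = 241.9512, P* = 28.439.
At Q = 103: demand price = 222 − 0.8·103 = 139.6; supply price = 23.6 + 0.02·103 = 25.66.
ΔQ = 241.9512 − 103 = 138.9512; wedge = 139.6 − 25.66 = 113.94.
Deadweight loss = ½ × 138.9512 × 113.94 = $7916.05.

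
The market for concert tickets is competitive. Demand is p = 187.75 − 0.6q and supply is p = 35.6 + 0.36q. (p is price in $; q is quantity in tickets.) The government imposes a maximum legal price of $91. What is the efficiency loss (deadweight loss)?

Competitive equilibrium: 187.75 − 0.6q = 35.6 + 0.36q → q* = 158.4896, p* = 92.6563.
At the ceiling p = 91, quantity supplied = (91 − 35.6)/0.36 = 153.8889.
Willingness to pay at q' = 153.8889: 187.75 − 0.6·153.8889 = 95.4167.
Δq = 158.4896 − 153.8889 = 4.6007; wedge = 95.4167 − 91 = 4.4167.
Welfare loss = ½ × 4.6007 × 4.4167 = $10.16.

$10.16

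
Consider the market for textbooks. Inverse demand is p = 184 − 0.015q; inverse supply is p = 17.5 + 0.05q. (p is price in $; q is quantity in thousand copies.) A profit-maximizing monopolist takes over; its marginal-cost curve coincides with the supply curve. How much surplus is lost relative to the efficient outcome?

Competitive equilibrium: 184 − 0.015q = 17.5 + 0.05q → q* = 2561.53846, p* = 145.57692.
Marginal revenue: MR = 184 − 0.03q. Set MR = MC: 184 − 0.03q = 17.5 + 0.05q → q_m = 2081.25.
Price p_m = 184 − 0.015·2081.25 = 152.78125; MC(q_m) = 17.5 + 0.05·2081.25 = 121.5625.
Competitive q* = 2561.53846, so Δq = 480.28846; wedge = 152.78125 − 121.5625 = 31.21875.
Welfare loss = ½ × 480.28846 × 31.21875 = $7497 thousand.

$7497 thousand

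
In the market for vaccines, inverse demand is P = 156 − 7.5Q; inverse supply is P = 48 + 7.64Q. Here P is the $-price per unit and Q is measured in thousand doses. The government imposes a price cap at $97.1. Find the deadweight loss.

Competitive equilibrium: 156 − 7.5Q = 48 + 7.64Q → Q* = 7.1334, P* = 102.4993.
At the ceiling P = 97.1, quantity supplied = (97.1 − 48)/7.64 = 6.4267.
Willingness to pay at Q' = 6.4267: 156 − 7.5·6.4267 = 107.7998.
ΔQ = 7.1334 − 6.4267 = 0.7067; wedge = 107.7998 − 97.1 = 10.6998.
Deadweight loss = ½ × 0.7067 × 10.6998 = $3.78 thousand.

$3.78 thousand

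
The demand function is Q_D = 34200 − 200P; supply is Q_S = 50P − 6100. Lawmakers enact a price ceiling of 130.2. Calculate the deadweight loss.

30031.25

In inverse form: demand P = 171 − 0.005Q, supply P = 122 + 0.02Q.
Competitive equilibrium: 171 − 0.005Q = 122 + 0.02Q → Q* = 1960, P* = 161.2.
At the ceiling P = 130.2, quantity supplied = (130.2 − 122)/0.02 = 410.
Willingness to pay at Q' = 410: 171 − 0.005·410 = 168.95.
ΔQ = 1960 − 410 = 1550; wedge = 168.95 − 130.2 = 38.75.
The triangle = ½ × 1550 × 38.75 = 30031.25.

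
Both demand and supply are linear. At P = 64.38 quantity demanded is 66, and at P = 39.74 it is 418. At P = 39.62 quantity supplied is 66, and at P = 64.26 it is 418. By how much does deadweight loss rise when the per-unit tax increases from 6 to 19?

Demand slope = (39.74 − 64.38)/(418 − 66) = −0.07, so P = 69 − 0.07Q.
Supply slope = (64.26 − 39.62)/(418 − 66) = 0.07, so P = 35 + 0.07Q.
Competitive equilibrium: 69 − 0.07Q = 35 + 0.07Q → Q* = 242.8571, P* = 52.
For a per-unit tax t: ΔQ = t/0.14, so DWL = ½·t·(t/0.14) = t²/0.28.
At t = 6: DWL = 128.5714. At t = 19: DWL = 1289.2857.
Increase = 1289.2857 − 128.5714 = 1160.71.

1160.71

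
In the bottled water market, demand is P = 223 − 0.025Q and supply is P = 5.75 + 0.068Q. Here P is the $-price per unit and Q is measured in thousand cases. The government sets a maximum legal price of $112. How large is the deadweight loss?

$27822.60 thousand

Competitive equilibrium: 223 − 0.025Q = 5.75 + 0.068Q → Q* = 2336.0215, P* = 164.5995.
At the ceiling P = 112, quantity supplied = (112 − 5.75)/0.068 = 1562.5.
Willingness to pay at Q' = 1562.5: 223 − 0.025·1562.5 = 183.9375.
ΔQ = 2336.0215 − 1562.5 = 773.5215; wedge = 183.9375 − 112 = 71.9375.
Welfare loss = ½ × 773.5215 × 71.9375 = $27822.60 thousand.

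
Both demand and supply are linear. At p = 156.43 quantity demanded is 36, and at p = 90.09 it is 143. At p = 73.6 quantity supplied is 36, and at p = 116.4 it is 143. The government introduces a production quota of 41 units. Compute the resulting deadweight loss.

2961.74

Demand slope = (90.09 − 156.43)/(143 − 36) = −0.62, so p = 178.75 − 0.62q.
Supply slope = (116.4 − 73.6)/(143 − 36) = 0.4, so p = 59.2 + 0.4q.
Competitive equilibrium: 178.75 − 0.62q = 59.2 + 0.4q → q* = 117.2059, p* = 106.0824.
At q = 41: demand price = 178.75 − 0.62·41 = 153.33; supply price = 59.2 + 0.4·41 = 75.6.
Δq = 117.2059 − 41 = 76.2059; wedge = 153.33 − 75.6 = 77.73.
The triangle = ½ × 76.2059 × 77.73 = 2961.74.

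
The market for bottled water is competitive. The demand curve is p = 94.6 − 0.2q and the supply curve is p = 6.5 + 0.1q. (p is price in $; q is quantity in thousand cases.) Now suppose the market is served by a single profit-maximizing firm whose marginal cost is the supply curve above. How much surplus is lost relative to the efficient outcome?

Competitive equilibrium: 94.6 − 0.2q = 6.5 + 0.1q → q* = 293.6667, p* = 35.8667.
Marginal revenue: MR = 94.6 − 0.4q. Set MR = MC: 94.6 − 0.4q = 6.5 + 0.1q → q_m = 176.2.
Price p_m = 94.6 − 0.2·176.2 = 59.36; MC(q_m) = 6.5 + 0.1·176.2 = 24.12.
Competitive q* = 293.6667, so Δq = 117.4667; wedge = 59.36 − 24.12 = 35.24.
DWL = ½ × 117.4667 × 35.24 = $2069.76 thousand.

$2069.76 thousand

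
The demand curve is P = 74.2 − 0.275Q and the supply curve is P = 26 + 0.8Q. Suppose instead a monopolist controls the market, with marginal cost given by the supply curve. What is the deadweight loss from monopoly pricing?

44.84

Competitive equilibrium: 74.2 − 0.275Q = 26 + 0.8Q → Q* = 44.8372, P* = 61.8698.
Marginal revenue: MR = 74.2 − 0.55Q. Set MR = MC: 74.2 − 0.55Q = 26 + 0.8Q → Q_m = 35.7037.
Price P_m = 74.2 − 0.275·35.7037 = 64.3815; MC(Q_m) = 26 + 0.8·35.7037 = 54.563.
Competitive Q* = 44.8372, so ΔQ = 9.1335; wedge = 64.3815 − 54.563 = 9.8185.
DWL = ½ × 9.1335 × 9.8185 = 44.84.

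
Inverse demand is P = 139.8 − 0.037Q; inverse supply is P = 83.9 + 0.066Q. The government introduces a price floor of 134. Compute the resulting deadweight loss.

Competitive equilibrium: 139.8 − 0.037Q = 83.9 + 0.066Q → Q* = 542.71845, P* = 119.71942.
At the floor P = 134, quantity demanded = (139.8 − 134)/0.037 = 156.75676.
Sellers' marginal cost at Q' = 156.75676: 83.9 + 0.066·156.75676 = 94.24595.
ΔQ = 542.71845 − 156.75676 = 385.96169; wedge = 134 − 94.24595 = 39.75405.
The triangle = ½ × 385.96169 × 39.75405 = 7671.77.

7671.77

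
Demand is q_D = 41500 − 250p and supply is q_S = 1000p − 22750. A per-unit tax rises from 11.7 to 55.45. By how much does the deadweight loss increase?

293781.25

In inverse form: demand p = 166 − 0.004q, supply p = 22.75 + 0.001q.
Competitive equilibrium: 166 − 0.004q = 22.75 + 0.001q → q* = 28650, p* = 51.4.
For a per-unit tax t: Δq = t/0.005, so DWL = ½·t·(t/0.005) = t²/0.01.
At t = 11.7: DWL = 13689. At t = 55.45: DWL = 307470.25.
Increase = 307470.25 − 13689 = 293781.25.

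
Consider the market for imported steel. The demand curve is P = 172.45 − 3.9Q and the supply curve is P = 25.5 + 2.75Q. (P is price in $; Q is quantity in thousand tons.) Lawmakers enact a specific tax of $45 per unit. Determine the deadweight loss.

$152.26 thousand

Competitive equilibrium: 172.45 − 3.9Q = 25.5 + 2.75Q → Q* = 22.0977, P* = 86.2688.
With the tax, the buyer price exceeds the seller price by 45: (172.45 − 3.9Q) − (25.5 + 2.75Q) = 45 → Q' = 15.3308.
ΔQ = 22.0977 − 15.3308 = 6.7669; the wedge equals the tax, 45.
Deadweight loss = ½ × 6.7669 × 45 = $152.26 thousand.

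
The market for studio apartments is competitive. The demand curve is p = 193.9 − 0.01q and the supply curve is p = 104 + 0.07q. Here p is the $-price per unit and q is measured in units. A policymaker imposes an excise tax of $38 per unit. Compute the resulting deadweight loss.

$9025

Competitive equilibrium: 193.9 − 0.01q = 104 + 0.07q → q* = 1123.75, p* = 182.6625.
With the tax, the buyer price exceeds the seller price by 38: (193.9 − 0.01q) − (104 + 0.07q) = 38 → q' = 648.75.
Δq = 1123.75 − 648.75 = 475; the wedge equals the tax, 38.
Welfare loss = ½ × 475 × 38 = $9025.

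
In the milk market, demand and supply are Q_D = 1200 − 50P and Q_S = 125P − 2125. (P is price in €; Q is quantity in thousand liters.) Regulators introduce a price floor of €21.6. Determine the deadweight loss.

In inverse form: demand P = 24 − 0.02Q, supply P = 17 + 0.008Q.
Competitive equilibrium: 24 − 0.02Q = 17 + 0.008Q → Q* = 250, P* = 19.
At the floor P = 21.6, quantity demanded = (24 − 21.6)/0.02 = 120.
Sellers' marginal cost at Q' = 120: 17 + 0.008·120 = 17.96.
ΔQ = 250 − 120 = 130; wedge = 21.6 − 17.96 = 3.64.
Deadweight loss = ½ × 130 × 3.64 = €236.60 thousand.

€236.60 thousand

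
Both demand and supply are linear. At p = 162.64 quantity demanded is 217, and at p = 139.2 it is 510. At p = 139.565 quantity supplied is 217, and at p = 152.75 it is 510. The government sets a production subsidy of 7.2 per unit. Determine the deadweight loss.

207.36

Demand slope = (139.2 − 162.64)/(510 − 217) = −0.08, so p = 180 − 0.08q.
Supply slope = (152.75 − 139.565)/(510 − 217) = 0.045, so p = 129.8 + 0.045q.
Competitive equilibrium: 180 − 0.08q = 129.8 + 0.045q → q* = 401.6, p* = 147.872.
The subsidy lowers effective supply by 7.2: p = 122.6 + 0.045q.
New quantity: 180 − 0.08q = 122.6 + 0.045q → q' = 459.2.
Overproduction Δq = 459.2 − 401.6 = 57.6; wedge = subsidy = 7.2.
The triangle = ½ × 57.6 × 7.2 = 207.36.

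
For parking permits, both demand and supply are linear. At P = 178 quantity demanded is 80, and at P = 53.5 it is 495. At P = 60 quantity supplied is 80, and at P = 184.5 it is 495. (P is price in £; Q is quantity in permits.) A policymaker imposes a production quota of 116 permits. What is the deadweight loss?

Demand slope = (53.5 − 178)/(495 − 80) = −0.3, so P = 202 − 0.3Q.
Supply slope = (184.5 − 60)/(495 − 80) = 0.3, so P = 36 + 0.3Q.
Competitive equilibrium: 202 − 0.3Q = 36 + 0.3Q → Q* = 276.6667, P* = 119.
At Q = 116: demand price = 202 − 0.3·116 = 167.2; supply price = 36 + 0.3·116 = 70.8.
ΔQ = 276.6667 − 116 = 160.6667; wedge = 167.2 − 70.8 = 96.4.
The triangle = ½ × 160.6667 × 96.4 = £7744.13.

£7744.13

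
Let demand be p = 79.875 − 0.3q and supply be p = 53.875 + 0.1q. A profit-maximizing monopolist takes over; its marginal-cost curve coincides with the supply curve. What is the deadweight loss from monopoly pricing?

155.20

Competitive equilibrium: 79.875 − 0.3q = 53.875 + 0.1q → q* = 65, p* = 60.375.
Marginal revenue: MR = 79.875 − 0.6q. Set MR = MC: 79.875 − 0.6q = 53.875 + 0.1q → q_m = 37.1429.
Price p_m = 79.875 − 0.3·37.1429 = 68.7321; MC(q_m) = 53.875 + 0.1·37.1429 = 57.5893.
Competitive q* = 65, so Δq = 27.8571; wedge = 68.7321 − 57.5893 = 11.1428.
The triangle = ½ × 27.8571 × 11.1428 = 155.20.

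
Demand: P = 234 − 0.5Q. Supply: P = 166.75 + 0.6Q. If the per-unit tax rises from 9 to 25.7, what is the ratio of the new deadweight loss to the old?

8.154

Competitive equilibrium: 234 − 0.5Q = 166.75 + 0.6Q → Q* = 61.1364, P* = 203.4318.
For a per-unit tax t: ΔQ = t/1.1, so DWL = ½·t·(t/1.1) = t²/2.2.
At t = 9: DWL = 36.818. At t = 25.7: DWL = 300.223.
Ratio = (25.7/9)² = 8.154.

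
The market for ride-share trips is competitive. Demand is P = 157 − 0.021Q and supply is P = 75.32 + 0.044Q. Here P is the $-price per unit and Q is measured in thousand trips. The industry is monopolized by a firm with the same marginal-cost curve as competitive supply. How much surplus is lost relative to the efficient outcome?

Competitive equilibrium: 157 − 0.021Q = 75.32 + 0.044Q → Q* = 1256.6154, P* = 130.6111.
Marginal revenue: MR = 157 − 0.042Q. Set MR = MC: 157 − 0.042Q = 75.32 + 0.044Q → Q_m = 949.7674.
Price P_m = 157 − 0.021·949.7674 = 137.0549; MC(Q_m) = 75.32 + 0.044·949.7674 = 117.1098.
Competitive Q* = 1256.6154, so ΔQ = 306.848; wedge = 137.0549 − 117.1098 = 19.9451.
The triangle = ½ × 306.848 × 19.9451 = $3060.06 thousand.

$3060.06 thousand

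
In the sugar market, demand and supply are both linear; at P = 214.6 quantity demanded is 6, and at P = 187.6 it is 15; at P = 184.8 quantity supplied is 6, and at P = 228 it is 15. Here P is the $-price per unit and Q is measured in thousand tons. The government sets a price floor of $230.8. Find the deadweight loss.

Demand slope = (187.6 − 214.6)/(15 − 6) = −3, so P = 232.6 − 3Q.
Supply slope = (228 − 184.8)/(15 − 6) = 4.8, so P = 156 + 4.8Q.
Competitive equilibrium: 232.6 − 3Q = 156 + 4.8Q → Q* = 9.8205, P* = 203.1385.
At the floor P = 230.8, quantity demanded = (232.6 − 230.8)/3 = 0.6.
Sellers' marginal cost at Q' = 0.6: 156 + 4.8·0.6 = 158.88.
ΔQ = 9.8205 − 0.6 = 9.2205; wedge = 230.8 − 158.88 = 71.92.
Deadweight loss = ½ × 9.2205 × 71.92 = $331.57 thousand.

$331.57 thousand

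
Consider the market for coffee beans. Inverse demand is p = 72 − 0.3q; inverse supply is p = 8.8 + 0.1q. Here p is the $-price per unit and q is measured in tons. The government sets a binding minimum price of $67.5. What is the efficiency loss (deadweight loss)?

$4089.80

Competitive equilibrium: 72 − 0.3q = 8.8 + 0.1q → q* = 158, p* = 24.6.
At the floor p = 67.5, quantity demanded = (72 − 67.5)/0.3 = 15.
Sellers' marginal cost at q' = 15: 8.8 + 0.1·15 = 10.3.
Δq = 158 − 15 = 143; wedge = 67.5 − 10.3 = 57.2.
DWL = ½ × 143 × 57.2 = $4089.80.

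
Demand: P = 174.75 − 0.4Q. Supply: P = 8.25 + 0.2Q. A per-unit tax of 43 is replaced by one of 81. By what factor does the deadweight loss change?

Competitive equilibrium: 174.75 − 0.4Q = 8.25 + 0.2Q → Q* = 277.5, P* = 63.75.
For a per-unit tax t: ΔQ = t/0.6, so DWL = ½·t·(t/0.6) = t²/1.2.
At t = 43: DWL = 1540.833. At t = 81: DWL = 5467.5.
Ratio = (81/43)² = 3.548.

3.548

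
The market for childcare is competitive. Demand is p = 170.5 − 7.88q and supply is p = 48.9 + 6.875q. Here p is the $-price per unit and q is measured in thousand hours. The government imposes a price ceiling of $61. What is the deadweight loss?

$309.91 thousand

Competitive equilibrium: 170.5 − 7.88q = 48.9 + 6.875q → q* = 8.2413, p* = 105.5588.
At the ceiling p = 61, quantity supplied = (61 − 48.9)/6.875 = 1.76.
Willingness to pay at q' = 1.76: 170.5 − 7.88·1.76 = 156.6312.
Δq = 8.2413 − 1.76 = 6.4813; wedge = 156.6312 − 61 = 95.6312.
Welfare loss = ½ × 6.4813 × 95.6312 = $309.91 thousand.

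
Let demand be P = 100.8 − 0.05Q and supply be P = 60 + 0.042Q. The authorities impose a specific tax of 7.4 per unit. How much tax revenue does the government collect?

Competitive equilibrium: 100.8 − 0.05Q = 60 + 0.042Q → Q* = 443.4783, P* = 78.6261.
With the tax, the buyer price exceeds the seller price by 7.4: (100.8 − 0.05Q) − (60 + 0.042Q) = 7.4 → Q' = 363.0435.
Tax revenue = 7.4 × 363.0435 = 2686.52.

2686.52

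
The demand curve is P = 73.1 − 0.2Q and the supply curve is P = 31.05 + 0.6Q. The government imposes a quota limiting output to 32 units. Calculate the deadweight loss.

169.13

Competitive equilibrium: 73.1 − 0.2Q = 31.05 + 0.6Q → Q* = 52.5625, P* = 62.5875.
At Q = 32: demand price = 73.1 − 0.2·32 = 66.7; supply price = 31.05 + 0.6·32 = 50.25.
ΔQ = 52.5625 − 32 = 20.5625; wedge = 66.7 − 50.25 = 16.45.
Deadweight loss = ½ × 20.5625 × 16.45 = 169.13.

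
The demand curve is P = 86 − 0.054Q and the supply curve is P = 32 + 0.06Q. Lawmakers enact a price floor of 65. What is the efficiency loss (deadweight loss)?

409.84

Competitive equilibrium: 86 − 0.054Q = 32 + 0.06Q → Q* = 473.68421, P* = 60.42105.
At the floor P = 65, quantity demanded = (86 − 65)/0.054 = 388.88889.
Sellers' marginal cost at Q' = 388.88889: 32 + 0.06·388.88889 = 55.33333.
ΔQ = 473.68421 − 388.88889 = 84.79532; wedge = 65 − 55.33333 = 9.66667.
The triangle = ½ × 84.79532 × 9.66667 = 409.84.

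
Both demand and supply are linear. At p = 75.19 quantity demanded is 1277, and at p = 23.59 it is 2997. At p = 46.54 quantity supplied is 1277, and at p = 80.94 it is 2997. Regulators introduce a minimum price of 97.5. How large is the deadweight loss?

Demand slope = (23.59 − 75.19)/(2997 − 1277) = −0.03, so p = 113.5 − 0.03q.
Supply slope = (80.94 − 46.54)/(2997 − 1277) = 0.02, so p = 21 + 0.02q.
Competitive equilibrium: 113.5 − 0.03q = 21 + 0.02q → q* = 1850, p* = 58.
At the floor p = 97.5, quantity demanded = (113.5 − 97.5)/0.03 = 533.33333.
Sellers' marginal cost at q' = 533.33333: 21 + 0.02·533.33333 = 31.66667.
Δq = 1850 − 533.33333 = 1316.66667; wedge = 97.5 − 31.66667 = 65.83333.
Deadweight loss = ½ × 1316.66667 × 65.83333 = 43340.28.

43340.28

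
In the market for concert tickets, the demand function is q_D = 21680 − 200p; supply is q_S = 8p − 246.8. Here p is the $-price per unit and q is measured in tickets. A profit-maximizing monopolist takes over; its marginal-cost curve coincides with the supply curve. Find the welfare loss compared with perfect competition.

In inverse form: demand p = 108.4 − 0.005q, supply p = 30.85 + 0.125q.
Competitive equilibrium: 108.4 − 0.005q = 30.85 + 0.125q → q* = 596.5385, p* = 105.4173.
Marginal revenue: MR = 108.4 − 0.01q. Set MR = MC: 108.4 − 0.01q = 30.85 + 0.125q → q_m = 574.4444.
Price p_m = 108.4 − 0.005·574.4444 = 105.5278; MC(q_m) = 30.85 + 0.125·574.4444 = 102.6556.
Competitive q* = 596.5385, so Δq = 22.0941; wedge = 105.5278 − 102.6556 = 2.8722.
Deadweight loss = ½ × 22.0941 × 2.8722 = $31.73.

$31.73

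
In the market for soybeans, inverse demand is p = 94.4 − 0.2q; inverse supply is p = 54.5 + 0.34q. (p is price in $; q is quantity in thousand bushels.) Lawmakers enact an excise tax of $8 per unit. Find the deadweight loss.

$59.26 thousand

Competitive equilibrium: 94.4 − 0.2q = 54.5 + 0.34q → q* = 73.8889, p* = 79.6222.
With the tax, the buyer price exceeds the seller price by 8: (94.4 − 0.2q) − (54.5 + 0.34q) = 8 → q' = 59.0741.
Δq = 73.8889 − 59.0741 = 14.8148; the wedge equals the tax, 8.
Welfare loss = ½ × 14.8148 × 8 = $59.26 thousand.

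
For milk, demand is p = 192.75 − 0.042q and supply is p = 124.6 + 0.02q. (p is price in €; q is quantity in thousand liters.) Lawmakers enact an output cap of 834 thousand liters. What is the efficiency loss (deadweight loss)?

€2180.16 thousand

Competitive equilibrium: 192.75 − 0.042q = 124.6 + 0.02q → q* = 1099.1935, p* = 146.5839.
At q = 834: demand price = 192.75 − 0.042·834 = 157.722; supply price = 124.6 + 0.02·834 = 141.28.
Δq = 1099.1935 − 834 = 265.1935; wedge = 157.722 − 141.28 = 16.442.
The triangle = ½ × 265.1935 × 16.442 = €2180.16 thousand.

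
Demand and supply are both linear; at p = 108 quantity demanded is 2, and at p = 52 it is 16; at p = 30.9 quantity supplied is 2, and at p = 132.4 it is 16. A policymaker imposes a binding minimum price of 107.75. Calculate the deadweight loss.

Demand slope = (52 − 108)/(16 − 2) = −4, so p = 116 − 4q.
Supply slope = (132.4 − 30.9)/(16 − 2) = 7.25, so p = 16.4 + 7.25q.
Competitive equilibrium: 116 − 4q = 16.4 + 7.25q → q* = 8.8533, p* = 80.5867.
At the floor p = 107.75, quantity demanded = (116 − 107.75)/4 = 2.0625.
Sellers' marginal cost at q' = 2.0625: 16.4 + 7.25·2.0625 = 31.3531.
Δq = 8.8533 − 2.0625 = 6.7908; wedge = 107.75 − 31.3531 = 76.3969.
The triangle = ½ × 6.7908 × 76.3969 = 259.40.

259.40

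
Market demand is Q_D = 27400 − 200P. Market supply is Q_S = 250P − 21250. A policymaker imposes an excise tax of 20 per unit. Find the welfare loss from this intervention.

22222.22

In inverse form: demand P = 137 − 0.005Q, supply P = 85 + 0.004Q.
Competitive equilibrium: 137 − 0.005Q = 85 + 0.004Q → Q* = 5777.7778, P* = 108.1111.
With the tax, the buyer price exceeds the seller price by 20: (137 − 0.005Q) − (85 + 0.004Q) = 20 → Q' = 3555.5556.
ΔQ = 5777.7778 − 3555.5556 = 2222.2222; the wedge equals the tax, 20.
Deadweight loss = ½ × 2222.2222 × 20 = 22222.22.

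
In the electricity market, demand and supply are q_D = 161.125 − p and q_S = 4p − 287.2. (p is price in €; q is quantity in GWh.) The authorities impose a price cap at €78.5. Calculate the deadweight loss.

€1246.57

In inverse form: demand p = 161.125 − q, supply p = 71.8 + 0.25q.
Competitive equilibrium: 161.125 − q = 71.8 + 0.25q → q* = 71.46, p* = 89.665.
At the ceiling p = 78.5, quantity supplied = (78.5 − 71.8)/0.25 = 26.8.
Willingness to pay at q' = 26.8: 161.125 − 1·26.8 = 134.325.
Δq = 71.46 − 26.8 = 44.66; wedge = 134.325 − 78.5 = 55.825.
Deadweight loss = ½ × 44.66 × 55.825 = €1246.57.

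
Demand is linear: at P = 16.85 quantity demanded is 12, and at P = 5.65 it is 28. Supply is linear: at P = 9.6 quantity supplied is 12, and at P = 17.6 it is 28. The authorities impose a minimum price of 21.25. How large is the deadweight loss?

91.18

Demand slope = (5.65 − 16.85)/(28 − 12) = −0.7, so P = 25.25 − 0.7Q.
Supply slope = (17.6 − 9.6)/(28 − 12) = 0.5, so P = 3.6 + 0.5Q.
Competitive equilibrium: 25.25 − 0.7Q = 3.6 + 0.5Q → Q* = 18.0417, P* = 12.6208.
At the floor P = 21.25, quantity demanded = (25.25 − 21.25)/0.7 = 5.7143.
Sellers' marginal cost at Q' = 5.7143: 3.6 + 0.5·5.7143 = 6.4572.
ΔQ = 18.0417 − 5.7143 = 12.3274; wedge = 21.25 − 6.4572 = 14.7928.
Welfare loss = ½ × 12.3274 × 14.7928 = 91.18.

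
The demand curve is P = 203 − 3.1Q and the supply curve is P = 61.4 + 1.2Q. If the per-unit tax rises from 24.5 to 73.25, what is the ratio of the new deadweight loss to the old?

8.939

Competitive equilibrium: 203 − 3.1Q = 61.4 + 1.2Q → Q* = 32.9302, P* = 100.9163.
For a per-unit tax t: ΔQ = t/4.3, so DWL = ½·t·(t/4.3) = t²/8.6.
At t = 24.5: DWL = 69.797. At t = 73.25: DWL = 623.903.
Ratio = (73.25/24.5)² = 8.939.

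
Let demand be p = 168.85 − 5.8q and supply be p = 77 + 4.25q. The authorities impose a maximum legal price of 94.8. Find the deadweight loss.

Competitive equilibrium: 168.85 − 5.8q = 77 + 4.25q → q* = 9.1393, p* = 115.842.
At the ceiling p = 94.8, quantity supplied = (94.8 − 77)/4.25 = 4.1882.
Willingness to pay at q' = 4.1882: 168.85 − 5.8·4.1882 = 144.5584.
Δq = 9.1393 − 4.1882 = 4.9511; wedge = 144.5584 − 94.8 = 49.7584.
Deadweight loss = ½ × 4.9511 × 49.7584 = 123.18.

123.18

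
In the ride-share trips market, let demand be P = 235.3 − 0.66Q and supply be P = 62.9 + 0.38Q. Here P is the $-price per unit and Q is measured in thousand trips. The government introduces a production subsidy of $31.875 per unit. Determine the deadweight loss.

Competitive equilibrium: 235.3 − 0.66Q = 62.9 + 0.38Q → Q* = 165.7692, P* = 125.8923.
The subsidy lowers effective supply by 31.875: P = 31.025 + 0.38Q.
New quantity: 235.3 − 0.66Q = 31.025 + 0.38Q → Q' = 196.4183.
Overproduction ΔQ = 196.4183 − 165.7692 = 30.6491; wedge = subsidy = 31.875.
The triangle = ½ × 30.6491 × 31.875 = $488.47 thousand.

$488.47 thousand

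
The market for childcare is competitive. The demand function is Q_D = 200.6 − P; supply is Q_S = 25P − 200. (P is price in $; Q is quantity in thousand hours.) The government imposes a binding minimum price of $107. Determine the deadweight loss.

In inverse form: demand P = 200.6 − Q, supply P = 8 + 0.04Q.
Competitive equilibrium: 200.6 − Q = 8 + 0.04Q → Q* = 185.1923, P* = 15.4077.
At the floor P = 107, quantity demanded = (200.6 − 107)/1 = 93.6.
Sellers' marginal cost at Q' = 93.6: 8 + 0.04·93.6 = 11.744.
ΔQ = 185.1923 − 93.6 = 91.5923; wedge = 107 − 11.744 = 95.256.
The triangle = ½ × 91.5923 × 95.256 = $4362.36 thousand.

$4362.36 thousand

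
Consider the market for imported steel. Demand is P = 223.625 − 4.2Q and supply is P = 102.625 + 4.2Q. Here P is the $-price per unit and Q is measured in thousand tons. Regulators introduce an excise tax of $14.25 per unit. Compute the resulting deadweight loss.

$12.09 thousand

Competitive equilibrium: 223.625 − 4.2Q = 102.625 + 4.2Q → Q* = 14.4048, P* = 163.125.
With the tax, the buyer price exceeds the seller price by 14.25: (223.625 − 4.2Q) − (102.625 + 4.2Q) = 14.25 → Q' = 12.7083.
ΔQ = 14.4048 − 12.7083 = 1.6965; the wedge equals the tax, 14.25.
DWL = ½ × 1.6965 × 14.25 = $12.09 thousand.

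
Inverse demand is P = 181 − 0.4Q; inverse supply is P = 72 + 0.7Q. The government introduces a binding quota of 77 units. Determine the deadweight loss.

268.40

Competitive equilibrium: 181 − 0.4Q = 72 + 0.7Q → Q* = 99.0909, P* = 141.3636.
At Q = 77: demand price = 181 − 0.4·77 = 150.2; supply price = 72 + 0.7·77 = 125.9.
ΔQ = 99.0909 − 77 = 22.0909; wedge = 150.2 − 125.9 = 24.3.
The triangle = ½ × 22.0909 × 24.3 = 268.40.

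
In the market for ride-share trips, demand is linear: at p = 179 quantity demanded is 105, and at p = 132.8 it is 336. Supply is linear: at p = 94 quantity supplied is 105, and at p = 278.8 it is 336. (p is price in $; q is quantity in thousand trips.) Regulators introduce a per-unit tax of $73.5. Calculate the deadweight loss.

Demand slope = (132.8 − 179)/(336 − 105) = −0.2, so p = 200 − 0.2q.
Supply slope = (278.8 − 94)/(336 − 105) = 0.8, so p = 10 + 0.8q.
Competitive equilibrium: 200 − 0.2q = 10 + 0.8q → q* = 190, p* = 162.
With the tax, the buyer price exceeds the seller price by 73.5: (200 − 0.2q) − (10 + 0.8q) = 73.5 → q' = 116.5.
Δq = 190 − 116.5 = 73.5; the wedge equals the tax, 73.5.
The triangle = ½ × 73.5 × 73.5 = $2701.125 thousand.

$2701.125 thousand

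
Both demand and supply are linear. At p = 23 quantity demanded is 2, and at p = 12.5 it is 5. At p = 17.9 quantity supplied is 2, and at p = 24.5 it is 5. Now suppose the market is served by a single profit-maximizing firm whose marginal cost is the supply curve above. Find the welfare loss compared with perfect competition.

3.46

Demand slope = (12.5 − 23)/(5 − 2) = −3.5, so p = 30 − 3.5q.
Supply slope = (24.5 − 17.9)/(5 − 2) = 2.2, so p = 13.5 + 2.2q.
Competitive equilibrium: 30 − 3.5q = 13.5 + 2.2q → q* = 2.8947, p* = 19.8684.
Marginal revenue: MR = 30 − 7q. Set MR = MC: 30 − 7q = 13.5 + 2.2q → q_m = 1.7935.
Price p_m = 30 − 3.5·1.7935 = 23.7228; MC(q_m) = 13.5 + 2.2·1.7935 = 17.4457.
Competitive q* = 2.8947, so Δq = 1.1012; wedge = 23.7228 − 17.4457 = 6.2771.
DWL = ½ × 1.1012 × 6.2771 = 3.46.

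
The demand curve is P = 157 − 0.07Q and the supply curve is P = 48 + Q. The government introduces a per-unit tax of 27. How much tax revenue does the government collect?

2069.16

Competitive equilibrium: 157 − 0.07Q = 48 + Q → Q* = 101.8692, P* = 149.8692.
With the tax, the buyer price exceeds the seller price by 27: (157 − 0.07Q) − (48 + Q) = 27 → Q' = 76.6355.
Tax revenue = 27 × 76.6355 = 2069.16.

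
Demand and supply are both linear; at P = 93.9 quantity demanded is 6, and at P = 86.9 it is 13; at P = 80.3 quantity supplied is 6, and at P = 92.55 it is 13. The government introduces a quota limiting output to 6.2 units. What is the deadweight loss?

30.96

Demand slope = (86.9 − 93.9)/(13 − 6) = −1, so P = 99.9 − Q.
Supply slope = (92.55 − 80.3)/(13 − 6) = 1.75, so P = 69.8 + 1.75Q.
Competitive equilibrium: 99.9 − Q = 69.8 + 1.75Q → Q* = 10.9455, P* = 88.9545.
At Q = 6.2: demand price = 99.9 − 1·6.2 = 93.7; supply price = 69.8 + 1.75·6.2 = 80.65.
ΔQ = 10.9455 − 6.2 = 4.7455; wedge = 93.7 − 80.65 = 13.05.
Welfare loss = ½ × 4.7455 × 13.05 = 30.96.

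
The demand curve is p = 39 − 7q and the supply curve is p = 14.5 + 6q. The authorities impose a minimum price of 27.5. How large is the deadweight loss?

Competitive equilibrium: 39 − 7q = 14.5 + 6q → q* = 1.8846, p* = 25.8077.
At the floor p = 27.5, quantity demanded = (39 − 27.5)/7 = 1.6429.
Sellers' marginal cost at q' = 1.6429: 14.5 + 6·1.6429 = 24.3574.
Δq = 1.8846 − 1.6429 = 0.2417; wedge = 27.5 − 24.3574 = 3.1426.
Welfare loss = ½ × 0.2417 × 3.1426 = 0.38.

0.38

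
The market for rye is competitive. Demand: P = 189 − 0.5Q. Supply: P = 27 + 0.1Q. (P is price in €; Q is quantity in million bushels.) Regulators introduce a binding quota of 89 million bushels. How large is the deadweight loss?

€9828.30 million

Competitive equilibrium: 189 − 0.5Q = 27 + 0.1Q → Q* = 270, P* = 54.
At Q = 89: demand price = 189 − 0.5·89 = 144.5; supply price = 27 + 0.1·89 = 35.9.
ΔQ = 270 − 89 = 181; wedge = 144.5 − 35.9 = 108.6.
Deadweight loss = ½ × 181 × 108.6 = €9828.30 million.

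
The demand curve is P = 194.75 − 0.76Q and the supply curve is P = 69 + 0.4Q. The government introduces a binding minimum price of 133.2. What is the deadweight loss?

Competitive equilibrium: 194.75 − 0.76Q = 69 + 0.4Q → Q* = 108.40517, P* = 112.36207.
At the floor P = 133.2, quantity demanded = (194.75 − 133.2)/0.76 = 80.98684.
Sellers' marginal cost at Q' = 80.98684: 69 + 0.4·80.98684 = 101.39474.
ΔQ = 108.40517 − 80.98684 = 27.41833; wedge = 133.2 − 101.39474 = 31.80526.
Deadweight loss = ½ × 27.41833 × 31.80526 = 436.02.

436.02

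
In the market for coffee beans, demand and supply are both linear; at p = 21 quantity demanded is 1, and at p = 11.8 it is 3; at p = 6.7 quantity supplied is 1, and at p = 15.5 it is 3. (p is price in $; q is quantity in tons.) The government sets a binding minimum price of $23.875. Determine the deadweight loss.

Demand slope = (11.8 − 21)/(3 − 1) = −4.6, so p = 25.6 − 4.6q.
Supply slope = (15.5 − 6.7)/(3 − 1) = 4.4, so p = 2.3 + 4.4q.
Competitive equilibrium: 25.6 − 4.6q = 2.3 + 4.4q → q* = 2.5889, p* = 13.6911.
At the floor p = 23.875, quantity demanded = (25.6 − 23.875)/4.6 = 0.375.
Sellers' marginal cost at q' = 0.375: 2.3 + 4.4·0.375 = 3.95.
Δq = 2.5889 − 0.375 = 2.2139; wedge = 23.875 − 3.95 = 19.925.
The triangle = ½ × 2.2139 × 19.925 = $22.06.

$22.06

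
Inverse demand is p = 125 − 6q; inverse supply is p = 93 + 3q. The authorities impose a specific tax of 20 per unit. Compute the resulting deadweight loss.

22.22

Competitive equilibrium: 125 − 6q = 93 + 3q → q* = 3.5556, p* = 103.6667.
With the tax, the buyer price exceeds the seller price by 20: (125 − 6q) − (93 + 3q) = 20 → q' = 1.3333.
Δq = 3.5556 − 1.3333 = 2.2223; the wedge equals the tax, 20.
Deadweight loss = ½ × 2.2223 × 20 = 22.22.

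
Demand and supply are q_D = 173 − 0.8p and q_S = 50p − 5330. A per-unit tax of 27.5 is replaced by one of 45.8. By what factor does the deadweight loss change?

2.774

In inverse form: demand p = 216.25 − 1.25q, supply p = 106.6 + 0.02q.
Competitive equilibrium: 216.25 − 1.25q = 106.6 + 0.02q → q* = 86.3386, p* = 108.3268.
For a per-unit tax t: Δq = t/1.27, so DWL = ½·t·(t/1.27) = t²/2.54.
At t = 27.5: DWL = 297.736. At t = 45.8: DWL = 825.843.
Ratio = (45.8/27.5)² = 2.774.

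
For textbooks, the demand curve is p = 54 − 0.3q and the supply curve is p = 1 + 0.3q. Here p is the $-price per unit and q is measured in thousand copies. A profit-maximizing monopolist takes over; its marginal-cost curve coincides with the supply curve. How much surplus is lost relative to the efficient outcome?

Competitive equilibrium: 54 − 0.3q = 1 + 0.3q → q* = 88.3333, p* = 27.5.
Marginal revenue: MR = 54 − 0.6q. Set MR = MC: 54 − 0.6q = 1 + 0.3q → q_m = 58.8889.
Price p_m = 54 − 0.3·58.8889 = 36.3333; MC(q_m) = 1 + 0.3·58.8889 = 18.6667.
Competitive q* = 88.3333, so Δq = 29.4444; wedge = 36.3333 − 18.6667 = 17.6666.
Deadweight loss = ½ × 29.4444 × 17.6666 = $260.09 thousand.

$260.09 thousand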